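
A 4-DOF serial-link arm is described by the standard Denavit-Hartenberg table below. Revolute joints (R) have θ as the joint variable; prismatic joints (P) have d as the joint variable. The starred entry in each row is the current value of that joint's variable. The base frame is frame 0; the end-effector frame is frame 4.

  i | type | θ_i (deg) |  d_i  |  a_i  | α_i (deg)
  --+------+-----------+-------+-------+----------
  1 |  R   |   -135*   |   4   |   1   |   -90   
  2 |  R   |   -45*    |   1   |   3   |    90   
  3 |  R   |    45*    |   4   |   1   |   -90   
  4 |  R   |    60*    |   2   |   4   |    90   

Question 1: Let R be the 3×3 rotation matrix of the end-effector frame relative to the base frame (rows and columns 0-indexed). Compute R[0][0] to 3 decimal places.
-0.360

End-effector x-axis (col 0 of R) = (-0.3598,-0.8598,-0.3624)
R[0][0] = -0.3598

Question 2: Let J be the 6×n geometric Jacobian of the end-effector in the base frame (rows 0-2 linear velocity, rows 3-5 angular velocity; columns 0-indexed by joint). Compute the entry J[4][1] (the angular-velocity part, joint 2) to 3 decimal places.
axis z_1 = (0.7071,-0.7071,0.0000); lever o_n−o_1 = (1.6215,-4.7927,3.0003)
cross product → J_v[:, 1] = (-2.1215,-2.1215,-2.2424)
J_ω[:, 1] = z_1
entry J[4][1] = -0.7071

-0.707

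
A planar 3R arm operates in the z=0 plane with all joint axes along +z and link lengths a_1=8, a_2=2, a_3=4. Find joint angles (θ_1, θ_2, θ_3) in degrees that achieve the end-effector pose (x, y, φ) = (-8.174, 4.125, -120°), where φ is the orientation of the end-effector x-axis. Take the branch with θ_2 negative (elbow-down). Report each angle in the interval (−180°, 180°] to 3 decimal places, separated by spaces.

wrist centre = target − a_3·(cos φ, sin φ) = (-6.1740, 7.5891)
cos θ_2 = (95.7127−8²−2²)/(2·8·2) = 0.8660; θ_2 = -30.0003° (elbow-down)
β = atan2(7.5891,-6.1740) = 129.1296°; ψ = atan2(-1.0000,9.7320) = -5.8668°
θ_1 = β − ψ = 134.9963°
θ_3 = φ − θ_1 − θ_2 = 135.0039° (wrapped to (-180°,180°])

134.996 -30.000 135.004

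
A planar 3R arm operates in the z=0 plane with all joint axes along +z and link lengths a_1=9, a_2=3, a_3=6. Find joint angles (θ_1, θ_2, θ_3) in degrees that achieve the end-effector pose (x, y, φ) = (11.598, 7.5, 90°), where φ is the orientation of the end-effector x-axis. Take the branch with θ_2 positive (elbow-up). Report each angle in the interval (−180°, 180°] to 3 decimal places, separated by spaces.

wrist centre = target − a_3·(cos φ, sin φ) = (11.5980, 1.5000)
cos θ_2 = (136.7636−9²−3²)/(2·9·3) = 0.8660; θ_2 = 30.0038° (elbow-up)
β = atan2(1.5000,11.5980) = 7.3693°; ψ = atan2(1.5002,11.5980) = 7.3701°
θ_1 = β − ψ = -0.0008°
θ_3 = φ − θ_1 − θ_2 = 59.9971° (wrapped to (-180°,180°])

-0.001 30.004 59.997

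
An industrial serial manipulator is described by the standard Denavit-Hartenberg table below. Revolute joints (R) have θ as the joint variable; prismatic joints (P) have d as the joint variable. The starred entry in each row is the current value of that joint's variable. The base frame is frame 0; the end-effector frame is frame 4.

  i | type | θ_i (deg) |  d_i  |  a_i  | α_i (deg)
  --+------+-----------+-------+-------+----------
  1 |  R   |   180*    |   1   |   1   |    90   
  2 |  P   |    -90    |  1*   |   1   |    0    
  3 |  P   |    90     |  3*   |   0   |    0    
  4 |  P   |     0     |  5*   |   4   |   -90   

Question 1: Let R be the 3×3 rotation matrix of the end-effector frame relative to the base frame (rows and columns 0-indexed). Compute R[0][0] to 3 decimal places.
End-effector x-axis (col 0 of R) = (-1.0000,0.0000,0.0000)
R[0][0] = -1.0000

-1.000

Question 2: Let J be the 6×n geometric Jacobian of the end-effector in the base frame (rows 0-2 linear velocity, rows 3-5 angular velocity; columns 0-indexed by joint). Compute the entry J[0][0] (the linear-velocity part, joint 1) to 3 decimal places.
-9.000

axis z_0 = ẑ; lever o_n−o_0 = (-5.0000,9.0000,0.0000)
cross product → J_v[:, 0] = (-9.0000,-5.0000,0.0000)
J_ω[:, 0] = z_0
entry J[0][0] = -9.0000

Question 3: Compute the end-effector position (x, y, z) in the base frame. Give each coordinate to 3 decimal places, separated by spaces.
-5.000 9.000 0.000

after link 1: o_1 = (-1.0000, 0.0000, 1.0000)
after link 2: o_2 = (-1.0000, 1.0000, 0.0000)
after link 3: o_3 = (-1.0000, 4.0000, 0.0000)
after link 4: o_4 = (-5.0000, 9.0000, 0.0000)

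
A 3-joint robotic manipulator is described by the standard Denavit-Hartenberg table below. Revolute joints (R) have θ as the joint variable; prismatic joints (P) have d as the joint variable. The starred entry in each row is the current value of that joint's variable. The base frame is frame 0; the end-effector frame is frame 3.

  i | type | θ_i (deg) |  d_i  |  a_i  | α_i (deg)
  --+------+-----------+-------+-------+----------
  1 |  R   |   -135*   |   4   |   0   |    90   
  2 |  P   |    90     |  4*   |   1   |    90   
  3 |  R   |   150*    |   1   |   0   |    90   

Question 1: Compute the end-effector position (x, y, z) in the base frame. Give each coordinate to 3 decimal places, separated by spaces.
-3.536 2.121 5.000

after link 1: o_1 = (0.0000, 0.0000, 4.0000)
after link 2: o_2 = (-2.8284, 2.8284, 5.0000)
after link 3: o_3 = (-3.5355, 2.1213, 5.0000)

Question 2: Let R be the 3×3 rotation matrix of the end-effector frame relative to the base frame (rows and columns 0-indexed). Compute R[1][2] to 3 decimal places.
End-effector z-axis (col 2 of R) = (-0.6124,0.6124,0.5000)
R[1][2] = 0.6124

0.612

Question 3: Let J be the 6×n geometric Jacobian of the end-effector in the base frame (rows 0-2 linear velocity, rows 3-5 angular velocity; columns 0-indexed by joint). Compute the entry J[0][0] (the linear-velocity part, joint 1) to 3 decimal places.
-2.121

axis z_0 = ẑ; lever o_n−o_0 = (-3.5355,2.1213,5.0000)
cross product → J_v[:, 0] = (-2.1213,-3.5355,0.0000)
J_ω[:, 0] = z_0
entry J[0][0] = -2.1213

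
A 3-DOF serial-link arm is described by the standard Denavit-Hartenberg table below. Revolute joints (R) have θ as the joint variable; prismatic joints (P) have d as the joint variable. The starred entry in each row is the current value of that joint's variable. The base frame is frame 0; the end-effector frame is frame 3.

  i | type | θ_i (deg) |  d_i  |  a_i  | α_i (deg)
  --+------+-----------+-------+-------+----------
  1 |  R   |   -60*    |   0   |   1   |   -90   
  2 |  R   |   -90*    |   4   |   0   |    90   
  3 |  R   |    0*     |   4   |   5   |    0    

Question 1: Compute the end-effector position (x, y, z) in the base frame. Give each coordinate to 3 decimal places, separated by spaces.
1.964 4.598 5.000

after link 1: o_1 = (0.5000, -0.8660, 0.0000)
after link 2: o_2 = (3.9641, 1.1340, 0.0000)
after link 3: o_3 = (1.9641, 4.5981, 5.0000)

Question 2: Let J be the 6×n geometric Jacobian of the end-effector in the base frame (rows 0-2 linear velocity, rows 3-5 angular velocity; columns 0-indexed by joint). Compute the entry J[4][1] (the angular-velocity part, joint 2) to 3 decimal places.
0.500

axis z_1 = (0.8660,0.5000,0.0000); lever o_n−o_1 = (1.4641,5.4641,5.0000)
cross product → J_v[:, 1] = (2.5000,-4.3301,4.0000)
J_ω[:, 1] = z_1
entry J[4][1] = 0.5000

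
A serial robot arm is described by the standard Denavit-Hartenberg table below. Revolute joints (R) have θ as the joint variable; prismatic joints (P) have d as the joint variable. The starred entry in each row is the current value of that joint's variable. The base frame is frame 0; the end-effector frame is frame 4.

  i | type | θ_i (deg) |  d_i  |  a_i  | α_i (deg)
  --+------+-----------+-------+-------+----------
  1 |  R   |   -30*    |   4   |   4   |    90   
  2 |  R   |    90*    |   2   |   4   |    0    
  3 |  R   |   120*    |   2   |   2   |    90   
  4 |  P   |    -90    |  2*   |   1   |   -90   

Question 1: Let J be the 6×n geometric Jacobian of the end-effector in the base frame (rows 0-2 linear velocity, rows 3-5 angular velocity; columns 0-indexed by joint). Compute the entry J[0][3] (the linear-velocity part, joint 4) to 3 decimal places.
-0.433

prismatic axis z_3 = (-0.4330,0.2500,0.8660)
J_v[:, 3] = z_3; J_ω[:, 3] = (0,0,0)
entry J[0][3] = -0.4330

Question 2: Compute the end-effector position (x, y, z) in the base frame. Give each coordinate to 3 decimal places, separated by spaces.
after link 1: o_1 = (3.4641, -2.0000, 4.0000)
after link 2: o_2 = (2.4641, -3.7321, 8.0000)
after link 3: o_3 = (-0.0359, -4.5981, 7.0000)
after link 4: o_4 = (-0.4019, -3.2321, 8.7321)

-0.402 -3.232 8.732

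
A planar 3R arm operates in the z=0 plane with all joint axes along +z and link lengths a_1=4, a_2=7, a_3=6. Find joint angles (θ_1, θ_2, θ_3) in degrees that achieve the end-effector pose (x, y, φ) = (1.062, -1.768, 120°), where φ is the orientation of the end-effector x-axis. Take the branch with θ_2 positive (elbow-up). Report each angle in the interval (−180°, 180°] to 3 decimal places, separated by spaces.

wrist centre = target − a_3·(cos φ, sin φ) = (4.0620, -6.9642)
cos θ_2 = (64.9993−4²−7²)/(2·4·7) = -0.0000; θ_2 = 90.0008° (elbow-up)
β = atan2(-6.9642,4.0620) = -59.7462°; ψ = atan2(7.0000,3.9999) = 60.2557°
θ_1 = β − ψ = -120.0018°
θ_3 = φ − θ_1 − θ_2 = 150.0011° (wrapped to (-180°,180°])

-120.002 90.001 150.001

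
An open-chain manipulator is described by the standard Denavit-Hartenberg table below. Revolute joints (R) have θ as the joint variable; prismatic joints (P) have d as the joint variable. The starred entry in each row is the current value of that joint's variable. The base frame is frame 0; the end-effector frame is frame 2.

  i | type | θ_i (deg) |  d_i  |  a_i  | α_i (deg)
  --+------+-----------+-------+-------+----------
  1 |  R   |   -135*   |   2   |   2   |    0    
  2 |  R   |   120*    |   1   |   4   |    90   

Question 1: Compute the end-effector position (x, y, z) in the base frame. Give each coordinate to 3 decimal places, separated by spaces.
2.449 -2.449 3.000

after link 1: o_1 = (-1.4142, -1.4142, 2.0000)
after link 2: o_2 = (2.4495, -2.4495, 3.0000)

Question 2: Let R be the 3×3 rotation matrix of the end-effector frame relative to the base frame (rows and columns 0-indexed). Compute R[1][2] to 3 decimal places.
End-effector z-axis (col 2 of R) = (-0.2588,-0.9659,0.0000)
R[1][2] = -0.9659

-0.966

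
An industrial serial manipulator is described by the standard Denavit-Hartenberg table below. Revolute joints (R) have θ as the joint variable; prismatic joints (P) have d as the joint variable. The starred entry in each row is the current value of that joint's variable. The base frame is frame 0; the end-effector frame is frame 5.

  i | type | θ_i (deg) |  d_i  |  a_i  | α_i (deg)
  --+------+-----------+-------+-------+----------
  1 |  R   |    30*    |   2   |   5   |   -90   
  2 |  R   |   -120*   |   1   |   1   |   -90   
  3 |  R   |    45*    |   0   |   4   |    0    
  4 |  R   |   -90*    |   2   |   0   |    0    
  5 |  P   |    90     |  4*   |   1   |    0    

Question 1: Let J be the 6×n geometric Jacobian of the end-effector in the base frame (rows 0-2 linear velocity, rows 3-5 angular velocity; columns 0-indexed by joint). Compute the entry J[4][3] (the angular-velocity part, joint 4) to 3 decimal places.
0.433

axis z_3 = (0.7500,0.4330,0.5000); lever o_n−o_3 = (4.5474,1.8089,3.6124)
cross product → J_v[:, 3] = (0.6597,-0.4356,-0.6124)
J_ω[:, 3] = z_3
entry J[4][3] = 0.4330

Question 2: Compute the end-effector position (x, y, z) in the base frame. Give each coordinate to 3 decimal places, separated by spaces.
8.134 1.768 8.928

after link 1: o_1 = (4.3301, 2.5000, 2.0000)
after link 2: o_2 = (3.3971, 3.1160, 2.8660)
after link 3: o_3 = (3.5866, -0.0406, 5.3155)
after link 4: o_4 = (5.0866, 0.8255, 6.3155)
after link 5: o_5 = (8.1340, 1.7684, 8.9279)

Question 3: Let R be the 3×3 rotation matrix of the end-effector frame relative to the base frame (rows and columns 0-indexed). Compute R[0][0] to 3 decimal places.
End-effector x-axis (col 0 of R) = (0.0474,-0.7891,0.6124)
R[0][0] = 0.0474

0.047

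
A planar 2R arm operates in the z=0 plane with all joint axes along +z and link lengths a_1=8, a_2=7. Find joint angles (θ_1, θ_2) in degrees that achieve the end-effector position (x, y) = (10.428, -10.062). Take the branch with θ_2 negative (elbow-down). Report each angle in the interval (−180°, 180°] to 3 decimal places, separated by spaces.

cos θ_2 = (209.9870−8²−7²)/(2·8·7) = 0.8660; θ_2 = -30.0080° (elbow-down)
β = atan2(-10.0620,10.4280) = -43.9767°; ψ = atan2(-3.5008,14.0617) = -13.9803°
θ_1 = β − ψ = -29.9963°

-29.996 -30.008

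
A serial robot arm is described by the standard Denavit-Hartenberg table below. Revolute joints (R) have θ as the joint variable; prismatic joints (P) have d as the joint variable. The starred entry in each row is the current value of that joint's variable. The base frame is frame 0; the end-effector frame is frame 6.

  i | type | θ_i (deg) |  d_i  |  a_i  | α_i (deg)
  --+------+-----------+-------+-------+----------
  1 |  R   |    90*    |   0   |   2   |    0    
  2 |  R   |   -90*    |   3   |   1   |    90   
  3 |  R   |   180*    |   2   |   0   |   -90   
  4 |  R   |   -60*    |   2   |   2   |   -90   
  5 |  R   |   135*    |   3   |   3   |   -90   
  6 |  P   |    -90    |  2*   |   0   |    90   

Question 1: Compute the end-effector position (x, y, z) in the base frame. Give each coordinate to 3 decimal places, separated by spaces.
after link 1: o_1 = (0.0000, 2.0000, 0.0000)
after link 2: o_2 = (1.0000, 2.0000, 3.0000)
after link 3: o_3 = (1.0000, 0.0000, 3.0000)
after link 4: o_4 = (-0.0000, -1.7321, 1.0000)
after link 5: o_5 = (-1.5374, 1.6051, 3.1213)
after link 6: o_6 = (-0.8303, 2.8298, 1.7071)

-0.830 2.830 1.707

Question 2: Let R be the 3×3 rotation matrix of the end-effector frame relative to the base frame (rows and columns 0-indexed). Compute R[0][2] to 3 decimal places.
-0.354

End-effector z-axis (col 2 of R) = (-0.3536,-0.6124,-0.7071)
R[0][2] = -0.3536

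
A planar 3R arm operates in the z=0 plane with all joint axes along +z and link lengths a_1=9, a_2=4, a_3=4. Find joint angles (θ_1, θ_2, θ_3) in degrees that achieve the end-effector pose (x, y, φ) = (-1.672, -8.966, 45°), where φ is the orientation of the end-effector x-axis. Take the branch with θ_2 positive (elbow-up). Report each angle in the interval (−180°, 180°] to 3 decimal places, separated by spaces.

wrist centre = target − a_3·(cos φ, sin φ) = (-4.5004, -11.7944)
cos θ_2 = (159.3624−9²−4²)/(2·9·4) = 0.8661; θ_2 = 29.9864° (elbow-up)
β = atan2(-11.7944,-4.5004) = -110.8855°; ψ = atan2(1.9992,12.4646) = 9.1120°
θ_1 = β − ψ = -119.9975°
θ_3 = φ − θ_1 − θ_2 = 135.0110° (wrapped to (-180°,180°])

-119.997 29.986 135.011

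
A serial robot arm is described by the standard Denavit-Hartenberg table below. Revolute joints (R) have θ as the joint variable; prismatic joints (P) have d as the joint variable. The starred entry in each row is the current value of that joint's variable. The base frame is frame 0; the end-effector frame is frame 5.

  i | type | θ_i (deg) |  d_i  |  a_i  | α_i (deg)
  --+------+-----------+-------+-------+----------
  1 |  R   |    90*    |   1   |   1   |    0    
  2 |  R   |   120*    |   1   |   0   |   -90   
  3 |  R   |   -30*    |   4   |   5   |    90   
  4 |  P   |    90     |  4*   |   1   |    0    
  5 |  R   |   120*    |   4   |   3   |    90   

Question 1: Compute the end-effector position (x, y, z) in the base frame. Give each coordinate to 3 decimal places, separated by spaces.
3.413 -1.071 10.129

after link 1: o_1 = (0.0000, 1.0000, 1.0000)
after link 2: o_2 = (0.0000, 1.0000, 2.0000)
after link 3: o_3 = (-1.7500, -4.6292, 4.5000)
after link 4: o_4 = (0.4821, -4.4952, 7.9641)
after link 5: o_5 = (3.4127, -1.0712, 10.1292)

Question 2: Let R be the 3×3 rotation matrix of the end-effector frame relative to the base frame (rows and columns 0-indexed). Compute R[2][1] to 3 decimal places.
0.866

End-effector y-axis (col 1 of R) = (0.4330,0.2500,0.8660)
R[2][1] = 0.8660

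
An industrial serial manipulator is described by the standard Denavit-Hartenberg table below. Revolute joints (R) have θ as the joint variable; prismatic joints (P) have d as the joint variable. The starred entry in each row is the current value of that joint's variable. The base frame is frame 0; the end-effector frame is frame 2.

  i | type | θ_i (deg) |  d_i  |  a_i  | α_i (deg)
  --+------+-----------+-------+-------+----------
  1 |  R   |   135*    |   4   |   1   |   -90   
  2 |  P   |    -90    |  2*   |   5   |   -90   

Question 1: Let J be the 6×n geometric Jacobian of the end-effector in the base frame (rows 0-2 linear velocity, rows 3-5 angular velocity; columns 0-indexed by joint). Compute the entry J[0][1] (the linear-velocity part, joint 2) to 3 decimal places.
prismatic axis z_1 = (-0.7071,-0.7071,0.0000)
J_v[:, 1] = z_1; J_ω[:, 1] = (0,0,0)
entry J[0][1] = -0.7071

-0.707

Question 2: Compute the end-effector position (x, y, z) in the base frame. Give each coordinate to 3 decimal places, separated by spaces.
after link 1: o_1 = (-0.7071, 0.7071, 4.0000)
after link 2: o_2 = (-2.1213, -0.7071, 9.0000)

-2.121 -0.707 9.000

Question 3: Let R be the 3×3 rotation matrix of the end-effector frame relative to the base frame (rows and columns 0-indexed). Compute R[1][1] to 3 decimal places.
0.707

End-effector y-axis (col 1 of R) = (0.7071,0.7071,-0.0000)
R[1][1] = 0.7071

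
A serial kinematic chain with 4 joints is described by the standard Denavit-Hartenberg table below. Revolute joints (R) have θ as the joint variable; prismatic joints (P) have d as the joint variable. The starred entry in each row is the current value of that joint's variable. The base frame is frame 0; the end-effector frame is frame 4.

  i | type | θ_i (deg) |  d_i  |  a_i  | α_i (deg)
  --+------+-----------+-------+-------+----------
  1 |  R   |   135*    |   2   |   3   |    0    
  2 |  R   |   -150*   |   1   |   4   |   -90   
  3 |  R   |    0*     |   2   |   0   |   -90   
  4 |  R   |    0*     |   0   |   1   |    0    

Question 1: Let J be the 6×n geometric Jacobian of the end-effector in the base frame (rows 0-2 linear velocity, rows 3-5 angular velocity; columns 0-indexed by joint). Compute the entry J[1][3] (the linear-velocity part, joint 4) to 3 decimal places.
-0.966

axis z_3 = (0.0000,0.0000,-1.0000); lever o_n−o_3 = (0.9659,-0.2588,0.0000)
cross product → J_v[:, 3] = (-0.2588,-0.9659,-0.0000)
J_ω[:, 3] = z_3
entry J[1][3] = -0.9659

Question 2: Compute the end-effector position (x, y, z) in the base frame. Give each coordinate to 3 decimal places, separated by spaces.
after link 1: o_1 = (-2.1213, 2.1213, 2.0000)
after link 2: o_2 = (1.7424, 1.0860, 3.0000)
after link 3: o_3 = (2.2600, 3.0179, 3.0000)
after link 4: o_4 = (3.2259, 2.7591, 3.0000)

3.226 2.759 3.000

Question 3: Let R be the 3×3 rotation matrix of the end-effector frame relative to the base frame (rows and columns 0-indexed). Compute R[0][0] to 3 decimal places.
End-effector x-axis (col 0 of R) = (0.9659,-0.2588,0.0000)
R[0][0] = 0.9659

0.966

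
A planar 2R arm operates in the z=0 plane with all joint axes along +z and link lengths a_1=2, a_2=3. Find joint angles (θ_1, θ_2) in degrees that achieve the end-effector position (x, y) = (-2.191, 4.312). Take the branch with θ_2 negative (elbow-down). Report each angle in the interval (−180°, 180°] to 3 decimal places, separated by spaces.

134.995 -29.985

cos θ_2 = (23.3938−2²−3²)/(2·2·3) = 0.8662; θ_2 = -29.9855° (elbow-down)
β = atan2(4.3120,-2.1910) = 116.9359°; ψ = atan2(-1.4993,4.5985) = -18.0587°
θ_1 = β − ψ = 134.9946°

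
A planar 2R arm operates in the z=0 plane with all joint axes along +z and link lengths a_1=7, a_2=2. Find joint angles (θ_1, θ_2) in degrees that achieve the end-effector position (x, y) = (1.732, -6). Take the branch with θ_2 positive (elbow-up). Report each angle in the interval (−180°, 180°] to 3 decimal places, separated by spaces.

-90.000 120.000

cos θ_2 = (38.9998−7²−2²)/(2·7·2) = -0.5000; θ_2 = 120.0004° (elbow-up)
β = atan2(-6.0000,1.7320) = -73.8983°; ψ = atan2(1.7320,6.0000) = 16.1021°
θ_1 = β − ψ = -90.0004°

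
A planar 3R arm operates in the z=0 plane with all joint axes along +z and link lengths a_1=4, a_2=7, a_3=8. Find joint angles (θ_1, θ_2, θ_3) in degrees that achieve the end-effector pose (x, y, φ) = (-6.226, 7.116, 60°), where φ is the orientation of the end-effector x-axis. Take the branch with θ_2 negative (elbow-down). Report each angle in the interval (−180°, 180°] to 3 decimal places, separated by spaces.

wrist centre = target − a_3·(cos φ, sin φ) = (-10.2260, 0.1878)
cos θ_2 = (104.6063−4²−7²)/(2·4·7) = 0.7073; θ_2 = -44.9879° (elbow-down)
β = atan2(0.1878,-10.2260) = 178.9479°; ψ = atan2(-4.9487,8.9508) = -28.9373°
θ_1 = β − ψ = 207.8852°
θ_3 = φ − θ_1 − θ_2 = -102.8973° (wrapped to (-180°,180°])

-152.115 -44.988 -102.897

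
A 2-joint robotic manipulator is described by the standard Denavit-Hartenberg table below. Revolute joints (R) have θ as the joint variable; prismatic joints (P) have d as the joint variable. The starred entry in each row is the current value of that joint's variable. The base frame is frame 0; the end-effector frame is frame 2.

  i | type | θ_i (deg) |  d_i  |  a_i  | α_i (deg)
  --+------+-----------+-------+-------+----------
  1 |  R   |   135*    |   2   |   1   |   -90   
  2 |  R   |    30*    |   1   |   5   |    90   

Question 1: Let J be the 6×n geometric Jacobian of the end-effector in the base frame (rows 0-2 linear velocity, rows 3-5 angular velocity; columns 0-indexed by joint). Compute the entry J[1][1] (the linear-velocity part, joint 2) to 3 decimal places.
axis z_1 = (-0.7071,-0.7071,0.0000); lever o_n−o_1 = (-3.7690,2.3548,-2.5000)
cross product → J_v[:, 1] = (1.7678,-1.7678,-4.3301)
J_ω[:, 1] = z_1
entry J[1][1] = -1.7678

-1.768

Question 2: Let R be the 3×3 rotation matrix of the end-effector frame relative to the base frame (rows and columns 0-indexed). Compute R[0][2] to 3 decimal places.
End-effector z-axis (col 2 of R) = (-0.3536,0.3536,0.8660)
R[0][2] = -0.3536

-0.354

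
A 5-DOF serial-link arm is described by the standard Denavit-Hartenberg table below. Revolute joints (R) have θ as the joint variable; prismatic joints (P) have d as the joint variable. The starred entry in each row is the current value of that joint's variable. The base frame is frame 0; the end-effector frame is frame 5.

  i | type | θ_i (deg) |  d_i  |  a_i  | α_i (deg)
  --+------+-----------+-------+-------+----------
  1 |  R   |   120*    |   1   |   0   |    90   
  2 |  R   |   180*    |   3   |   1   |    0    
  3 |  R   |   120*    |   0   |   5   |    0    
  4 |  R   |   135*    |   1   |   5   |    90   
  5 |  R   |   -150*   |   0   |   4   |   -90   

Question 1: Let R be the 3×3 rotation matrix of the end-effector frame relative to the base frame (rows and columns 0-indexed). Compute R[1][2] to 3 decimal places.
End-effector z-axis (col 2 of R) = (-0.8147,-0.3209,0.4830)
R[1][2] = -0.3209

-0.321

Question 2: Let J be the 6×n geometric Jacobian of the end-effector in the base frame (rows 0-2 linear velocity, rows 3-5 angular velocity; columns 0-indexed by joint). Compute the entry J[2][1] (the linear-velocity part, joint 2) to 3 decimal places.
axis z_1 = (0.8660,0.5000,0.0000); lever o_n−o_1 = (0.7833,2.6433,-2.8466)
cross product → J_v[:, 1] = (-1.4233,2.4652,1.8975)
J_ω[:, 1] = z_1
entry J[2][1] = 1.8975

1.898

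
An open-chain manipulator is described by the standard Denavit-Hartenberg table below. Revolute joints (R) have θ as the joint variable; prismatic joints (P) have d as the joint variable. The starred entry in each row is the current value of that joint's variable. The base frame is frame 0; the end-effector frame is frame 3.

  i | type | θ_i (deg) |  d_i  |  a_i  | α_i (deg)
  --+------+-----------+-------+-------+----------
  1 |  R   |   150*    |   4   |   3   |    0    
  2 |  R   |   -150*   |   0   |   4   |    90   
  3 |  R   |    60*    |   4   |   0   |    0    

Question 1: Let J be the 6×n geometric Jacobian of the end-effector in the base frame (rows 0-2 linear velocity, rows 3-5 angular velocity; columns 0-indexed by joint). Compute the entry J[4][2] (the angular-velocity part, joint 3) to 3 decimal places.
axis z_2 = (0.0000,-1.0000,0.0000); lever o_n−o_2 = (0.0000,-4.0000,0.0000)
cross product → J_v[:, 2] = (0.0000,0.0000,0.0000)
J_ω[:, 2] = z_2
entry J[4][2] = -1.0000

-1.000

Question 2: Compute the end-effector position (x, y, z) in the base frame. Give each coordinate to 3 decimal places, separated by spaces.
after link 1: o_1 = (-2.5981, 1.5000, 4.0000)
after link 2: o_2 = (1.4019, 1.5000, 4.0000)
after link 3: o_3 = (1.4019, -2.5000, 4.0000)

1.402 -2.500 4.000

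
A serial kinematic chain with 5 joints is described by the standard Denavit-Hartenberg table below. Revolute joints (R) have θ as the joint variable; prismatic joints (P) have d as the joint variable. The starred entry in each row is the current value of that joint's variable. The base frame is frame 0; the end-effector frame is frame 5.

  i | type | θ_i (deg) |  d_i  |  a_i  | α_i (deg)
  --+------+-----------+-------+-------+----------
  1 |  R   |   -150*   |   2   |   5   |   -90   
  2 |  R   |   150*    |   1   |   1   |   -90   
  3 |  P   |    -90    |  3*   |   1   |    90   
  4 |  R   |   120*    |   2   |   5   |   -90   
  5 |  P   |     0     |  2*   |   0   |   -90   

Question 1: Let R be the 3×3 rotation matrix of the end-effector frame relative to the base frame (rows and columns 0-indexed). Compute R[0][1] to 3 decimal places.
0.650

End-effector y-axis (col 1 of R) = (0.6495,-0.6250,0.4330)
R[0][1] = 0.6495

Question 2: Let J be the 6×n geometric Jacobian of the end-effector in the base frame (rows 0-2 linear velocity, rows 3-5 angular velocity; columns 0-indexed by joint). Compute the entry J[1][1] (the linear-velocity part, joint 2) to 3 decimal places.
axis z_1 = (0.5000,-0.8660,0.0000); lever o_n−o_1 = (0.8750,3.0825,5.9821)
cross product → J_v[:, 1] = (-5.1806,-2.9910,2.2990)
J_ω[:, 1] = z_1
entry J[1][1] = -2.9910

-2.991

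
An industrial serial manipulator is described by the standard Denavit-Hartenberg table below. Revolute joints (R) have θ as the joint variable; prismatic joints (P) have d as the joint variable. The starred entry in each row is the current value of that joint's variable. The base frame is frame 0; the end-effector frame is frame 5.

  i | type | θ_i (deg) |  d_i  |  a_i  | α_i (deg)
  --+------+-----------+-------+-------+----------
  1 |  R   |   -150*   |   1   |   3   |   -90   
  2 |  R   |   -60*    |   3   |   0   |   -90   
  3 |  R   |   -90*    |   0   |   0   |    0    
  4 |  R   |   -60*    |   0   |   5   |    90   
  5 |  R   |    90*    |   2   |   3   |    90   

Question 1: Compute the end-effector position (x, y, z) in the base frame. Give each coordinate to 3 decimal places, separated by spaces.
after link 1: o_1 = (-2.5981, -1.5000, 1.0000)
after link 2: o_2 = (-1.0981, -4.0981, 1.0000)
after link 3: o_3 = (-1.0981, -4.0981, 1.0000)
after link 4: o_4 = (2.0269, -5.1806, -2.7500)
after link 5: o_5 = (-0.6561, -4.7296, -5.1160)

-0.656 -4.730 -5.116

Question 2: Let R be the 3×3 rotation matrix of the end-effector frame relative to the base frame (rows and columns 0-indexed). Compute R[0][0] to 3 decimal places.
End-effector x-axis (col 0 of R) = (-0.7500,-0.4330,-0.5000)
R[0][0] = -0.7500

-0.750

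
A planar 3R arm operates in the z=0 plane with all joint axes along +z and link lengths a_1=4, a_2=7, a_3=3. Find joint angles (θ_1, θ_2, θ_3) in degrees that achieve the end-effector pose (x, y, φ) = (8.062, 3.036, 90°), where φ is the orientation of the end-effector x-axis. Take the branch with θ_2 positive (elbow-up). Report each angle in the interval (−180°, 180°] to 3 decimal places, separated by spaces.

-60.001 90.003 59.999

wrist centre = target − a_3·(cos φ, sin φ) = (8.0620, 0.0360)
cos θ_2 = (64.9971−4²−7²)/(2·4·7) = -0.0001; θ_2 = 90.0029° (elbow-up)
β = atan2(0.0360,8.0620) = 0.2558°; ψ = atan2(7.0000,3.9996) = 60.2573°
θ_1 = β − ψ = -60.0015°
θ_3 = φ − θ_1 − θ_2 = 59.9986° (wrapped to (-180°,180°])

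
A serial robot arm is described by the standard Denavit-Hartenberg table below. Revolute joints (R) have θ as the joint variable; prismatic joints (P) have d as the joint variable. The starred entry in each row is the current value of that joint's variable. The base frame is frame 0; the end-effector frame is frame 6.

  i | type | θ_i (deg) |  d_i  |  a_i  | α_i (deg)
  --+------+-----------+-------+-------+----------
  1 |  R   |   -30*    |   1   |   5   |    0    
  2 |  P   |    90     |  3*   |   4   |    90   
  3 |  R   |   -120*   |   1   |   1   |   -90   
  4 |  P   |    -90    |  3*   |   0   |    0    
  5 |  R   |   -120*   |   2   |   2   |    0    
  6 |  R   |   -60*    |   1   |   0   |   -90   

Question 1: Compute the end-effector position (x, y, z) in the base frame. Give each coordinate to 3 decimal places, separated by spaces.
9.111 5.781 1.634

after link 1: o_1 = (4.3301, -2.5000, 1.0000)
after link 2: o_2 = (6.3301, 0.9641, 4.0000)
after link 3: o_3 = (6.9462, 0.0311, 3.1340)
after link 4: o_4 = (8.2452, 2.2811, 1.6340)
after link 5: o_5 = (8.6782, 5.0311, 2.1340)
after link 6: o_6 = (9.1112, 5.7811, 1.6340)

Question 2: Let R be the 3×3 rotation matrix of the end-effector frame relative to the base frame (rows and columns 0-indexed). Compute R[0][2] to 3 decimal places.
End-effector z-axis (col 2 of R) = (0.2500,0.4330,0.8660)
R[0][2] = 0.2500

0.250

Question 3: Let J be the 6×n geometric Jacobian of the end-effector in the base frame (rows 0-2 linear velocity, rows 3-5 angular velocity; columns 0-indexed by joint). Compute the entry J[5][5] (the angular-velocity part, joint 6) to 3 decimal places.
axis z_5 = (0.4330,0.7500,-0.5000); lever o_n−o_5 = (0.4330,0.7500,-0.5000)
cross product → J_v[:, 5] = (-0.0000,0.0000,0.0000)
J_ω[:, 5] = z_5
entry J[5][5] = -0.5000

-0.500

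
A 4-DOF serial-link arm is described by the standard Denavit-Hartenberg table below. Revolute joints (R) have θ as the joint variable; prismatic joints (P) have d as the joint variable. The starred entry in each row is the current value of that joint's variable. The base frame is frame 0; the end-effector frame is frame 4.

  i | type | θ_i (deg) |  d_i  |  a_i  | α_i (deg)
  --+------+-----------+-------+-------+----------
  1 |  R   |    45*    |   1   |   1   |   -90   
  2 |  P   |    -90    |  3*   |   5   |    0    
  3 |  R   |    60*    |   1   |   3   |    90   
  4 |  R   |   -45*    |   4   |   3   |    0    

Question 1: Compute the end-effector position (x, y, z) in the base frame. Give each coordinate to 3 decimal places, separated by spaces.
1.101 3.757 12.025

after link 1: o_1 = (0.7071, 0.7071, 1.0000)
after link 2: o_2 = (-1.4142, 2.8284, 6.0000)
after link 3: o_3 = (-0.2842, 5.3727, 7.5000)
after link 4: o_4 = (1.1006, 3.7575, 12.0248)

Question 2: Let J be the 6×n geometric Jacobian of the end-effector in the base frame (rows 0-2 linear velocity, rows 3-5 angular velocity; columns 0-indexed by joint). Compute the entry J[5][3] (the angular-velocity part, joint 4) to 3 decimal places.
0.866

axis z_3 = (-0.3536,-0.3536,0.8660); lever o_n−o_3 = (1.3848,-1.6152,4.5248)
cross product → J_v[:, 3] = (-0.2010,2.7990,1.0607)
J_ω[:, 3] = z_3
entry J[5][3] = 0.8660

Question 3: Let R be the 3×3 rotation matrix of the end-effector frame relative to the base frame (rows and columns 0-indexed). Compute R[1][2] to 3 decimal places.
End-effector z-axis (col 2 of R) = (-0.3536,-0.3536,0.8660)
R[1][2] = -0.3536

-0.354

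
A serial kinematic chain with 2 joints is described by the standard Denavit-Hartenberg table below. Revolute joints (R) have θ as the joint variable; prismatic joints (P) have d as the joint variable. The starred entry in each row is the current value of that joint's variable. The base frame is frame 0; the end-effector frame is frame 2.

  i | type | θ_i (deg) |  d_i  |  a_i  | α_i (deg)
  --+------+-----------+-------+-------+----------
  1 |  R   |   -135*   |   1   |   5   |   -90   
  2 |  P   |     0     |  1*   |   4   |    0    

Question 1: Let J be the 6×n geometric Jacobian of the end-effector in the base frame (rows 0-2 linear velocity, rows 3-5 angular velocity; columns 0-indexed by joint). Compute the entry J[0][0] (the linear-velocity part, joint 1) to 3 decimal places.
7.071

axis z_0 = ẑ; lever o_n−o_0 = (-5.6569,-7.0711,1.0000)
cross product → J_v[:, 0] = (7.0711,-5.6569,0.0000)
J_ω[:, 0] = z_0
entry J[0][0] = 7.0711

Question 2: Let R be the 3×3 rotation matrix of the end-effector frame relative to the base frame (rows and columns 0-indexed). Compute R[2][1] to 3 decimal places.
End-effector y-axis (col 1 of R) = (0.0000,-0.0000,-1.0000)
R[2][1] = -1.0000

-1.000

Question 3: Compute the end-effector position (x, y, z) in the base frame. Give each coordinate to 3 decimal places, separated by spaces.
-5.657 -7.071 1.000

after link 1: o_1 = (-3.5355, -3.5355, 1.0000)
after link 2: o_2 = (-5.6569, -7.0711, 1.0000)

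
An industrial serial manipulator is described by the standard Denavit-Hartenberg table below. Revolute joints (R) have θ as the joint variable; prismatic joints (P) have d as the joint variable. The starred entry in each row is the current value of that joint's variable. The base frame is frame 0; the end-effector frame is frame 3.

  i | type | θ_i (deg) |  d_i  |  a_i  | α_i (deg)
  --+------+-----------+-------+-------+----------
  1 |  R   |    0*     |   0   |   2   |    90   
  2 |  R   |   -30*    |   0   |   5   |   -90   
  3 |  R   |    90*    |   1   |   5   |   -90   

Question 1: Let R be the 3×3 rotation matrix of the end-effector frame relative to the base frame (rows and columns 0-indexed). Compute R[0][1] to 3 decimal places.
End-effector y-axis (col 1 of R) = (-0.5000,0.0000,-0.8660)
R[0][1] = -0.5000

-0.500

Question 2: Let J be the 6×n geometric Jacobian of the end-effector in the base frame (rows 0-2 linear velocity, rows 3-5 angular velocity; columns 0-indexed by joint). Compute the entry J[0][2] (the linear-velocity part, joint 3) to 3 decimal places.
axis z_2 = (0.5000,-0.0000,0.8660); lever o_n−o_2 = (0.5000,5.0000,0.8660)
cross product → J_v[:, 2] = (-4.3301,0.0000,2.5000)
J_ω[:, 2] = z_2
entry J[0][2] = -4.3301

-4.330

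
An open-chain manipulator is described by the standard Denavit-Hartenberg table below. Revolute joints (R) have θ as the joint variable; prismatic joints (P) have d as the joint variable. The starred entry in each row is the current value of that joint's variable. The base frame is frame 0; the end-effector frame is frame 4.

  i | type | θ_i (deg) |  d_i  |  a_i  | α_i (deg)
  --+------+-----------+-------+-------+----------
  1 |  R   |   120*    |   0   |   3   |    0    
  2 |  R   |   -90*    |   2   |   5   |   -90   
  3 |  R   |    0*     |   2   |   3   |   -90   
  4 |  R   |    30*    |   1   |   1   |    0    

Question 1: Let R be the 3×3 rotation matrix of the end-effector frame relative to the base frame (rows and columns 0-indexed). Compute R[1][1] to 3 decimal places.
End-effector y-axis (col 1 of R) = (-0.0000,-1.0000,-0.0000)
R[1][1] = -1.0000

-1.000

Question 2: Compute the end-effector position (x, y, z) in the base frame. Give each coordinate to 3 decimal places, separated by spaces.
after link 1: o_1 = (-1.5000, 2.5981, 0.0000)
after link 2: o_2 = (2.8301, 5.0981, 2.0000)
after link 3: o_3 = (4.4282, 8.3301, 2.0000)
after link 4: o_4 = (5.4282, 8.3301, 1.0000)

5.428 8.330 1.000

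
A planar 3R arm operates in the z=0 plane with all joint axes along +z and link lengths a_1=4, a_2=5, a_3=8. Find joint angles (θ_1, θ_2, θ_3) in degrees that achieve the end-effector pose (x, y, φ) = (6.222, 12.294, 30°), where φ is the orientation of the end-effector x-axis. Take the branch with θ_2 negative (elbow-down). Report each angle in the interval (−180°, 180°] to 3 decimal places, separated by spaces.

119.996 -44.990 -45.006

wrist centre = target − a_3·(cos φ, sin φ) = (-0.7062, 8.2940)
cos θ_2 = (69.2892−4²−5²)/(2·4·5) = 0.7072; θ_2 = -44.9901° (elbow-down)
β = atan2(8.2940,-0.7062) = 94.8668°; ψ = atan2(-3.5349,7.5361) = -25.1295°
θ_1 = β − ψ = 119.9963°
θ_3 = φ − θ_1 − θ_2 = -45.0062° (wrapped to (-180°,180°])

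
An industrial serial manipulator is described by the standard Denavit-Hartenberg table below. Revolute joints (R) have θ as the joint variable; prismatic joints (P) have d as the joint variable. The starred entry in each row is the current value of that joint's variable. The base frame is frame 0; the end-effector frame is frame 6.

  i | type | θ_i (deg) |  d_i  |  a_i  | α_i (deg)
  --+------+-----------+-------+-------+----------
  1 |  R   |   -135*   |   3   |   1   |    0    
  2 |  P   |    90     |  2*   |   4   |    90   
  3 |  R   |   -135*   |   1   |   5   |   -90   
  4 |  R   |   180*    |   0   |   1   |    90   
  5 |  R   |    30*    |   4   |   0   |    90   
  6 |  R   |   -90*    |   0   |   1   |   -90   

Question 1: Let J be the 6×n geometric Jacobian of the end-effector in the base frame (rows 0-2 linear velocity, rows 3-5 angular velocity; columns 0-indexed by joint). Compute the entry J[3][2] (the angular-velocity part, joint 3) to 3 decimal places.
-0.707

axis z_2 = (-0.7071,-0.7071,0.0000); lever o_n−o_2 = (-0.5858,3.4142,-2.8284)
cross product → J_v[:, 2] = (2.0000,-2.0000,-2.8284)
J_ω[:, 2] = z_2
entry J[3][2] = -0.7071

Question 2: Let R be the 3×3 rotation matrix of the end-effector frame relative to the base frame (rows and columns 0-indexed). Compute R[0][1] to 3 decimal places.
End-effector y-axis (col 1 of R) = (0.1830,-0.1830,-0.9659)
R[0][1] = 0.1830

0.183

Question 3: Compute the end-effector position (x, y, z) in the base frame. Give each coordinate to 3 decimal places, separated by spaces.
1.536 -0.121 2.172

after link 1: o_1 = (-0.7071, -0.7071, 3.0000)
after link 2: o_2 = (2.1213, -3.5355, 5.0000)
after link 3: o_3 = (-1.0858, -1.7426, 1.4645)
after link 4: o_4 = (-0.5858, -2.2426, 2.1716)
after link 5: o_5 = (2.2426, 0.5858, 2.1716)
after link 6: o_6 = (1.5355, -0.1213, 2.1716)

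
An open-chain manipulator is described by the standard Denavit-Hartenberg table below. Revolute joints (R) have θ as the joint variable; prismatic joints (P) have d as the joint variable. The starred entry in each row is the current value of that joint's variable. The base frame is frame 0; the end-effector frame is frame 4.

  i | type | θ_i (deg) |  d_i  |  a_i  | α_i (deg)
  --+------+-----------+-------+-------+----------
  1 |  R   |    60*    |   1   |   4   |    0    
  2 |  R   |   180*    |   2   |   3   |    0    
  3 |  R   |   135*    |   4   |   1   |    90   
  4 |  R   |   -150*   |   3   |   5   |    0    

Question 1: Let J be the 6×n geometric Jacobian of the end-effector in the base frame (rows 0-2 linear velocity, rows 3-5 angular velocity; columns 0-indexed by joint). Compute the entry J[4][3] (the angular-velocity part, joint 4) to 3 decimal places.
-0.966

axis z_3 = (0.2588,-0.9659,0.0000); lever o_n−o_3 = (-3.4061,-4.0185,-2.5000)
cross product → J_v[:, 3] = (2.4148,0.6470,-4.3301)
J_ω[:, 3] = z_3
entry J[4][3] = -0.9659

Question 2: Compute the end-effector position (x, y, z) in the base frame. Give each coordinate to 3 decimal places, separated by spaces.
-1.940 -2.894 4.500

after link 1: o_1 = (2.0000, 3.4641, 1.0000)
after link 2: o_2 = (0.5000, 0.8660, 3.0000)
after link 3: o_3 = (1.4659, 1.1248, 7.0000)
after link 4: o_4 = (-1.9402, -2.8937, 4.5000)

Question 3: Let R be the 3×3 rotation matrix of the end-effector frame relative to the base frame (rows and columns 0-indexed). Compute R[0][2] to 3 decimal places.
0.259

End-effector z-axis (col 2 of R) = (0.2588,-0.9659,0.0000)
R[0][2] = 0.2588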